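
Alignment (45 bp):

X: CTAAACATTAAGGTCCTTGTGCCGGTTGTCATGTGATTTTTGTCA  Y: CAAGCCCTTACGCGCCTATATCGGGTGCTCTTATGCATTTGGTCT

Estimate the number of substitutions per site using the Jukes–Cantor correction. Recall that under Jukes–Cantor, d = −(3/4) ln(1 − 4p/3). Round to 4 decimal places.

The sequences differ at 20 of 45 sites, so p = 20/45 ≈ 0.444444.
d = −(3/4) ln(1 − 4p/3) = −0.75 ln(1 − 0.592592) = −0.75 ln(0.407408)
  = −0.75 × (-0.897940) = 0.673455 substitutions/site.

0.6735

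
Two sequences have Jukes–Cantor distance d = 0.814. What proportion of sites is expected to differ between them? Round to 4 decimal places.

0.4967

p = (3/4)(1 − e^(−4d/3)) = 0.75 × (1 − e^(-1.085333)) = 0.75 × (1 − 0.337789) = 0.496658.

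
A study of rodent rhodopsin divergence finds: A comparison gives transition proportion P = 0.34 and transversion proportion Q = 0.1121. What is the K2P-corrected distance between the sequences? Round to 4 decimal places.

Under the Kimura two-parameter model, d = −½ ln(1 − 2P − Q) − ¼ ln(1 − 2Q).
1 − 2P − Q = 0.2079, giving −½ ln(0.2079) = 0.785349.
1 − 2Q = 0.7758, giving −¼ ln(0.7758) = 0.063465.
d = 0.785349 + 0.063465 = 0.848814.

0.8488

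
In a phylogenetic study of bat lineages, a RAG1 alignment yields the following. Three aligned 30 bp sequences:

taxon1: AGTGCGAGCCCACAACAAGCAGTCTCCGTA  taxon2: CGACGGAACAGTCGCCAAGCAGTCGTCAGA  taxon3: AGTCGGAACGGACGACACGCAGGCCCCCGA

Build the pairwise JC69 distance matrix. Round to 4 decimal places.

d(taxon1,taxon2) = 0.7301, d(taxon1,taxon3) = 0.5034, d(taxon2,taxon3) = 0.4408

taxon1–taxon2: 14/30 sites differ → p ≈ 0.466667, d = −0.75 ln(1 − 0.622223) = 0.730088 ≈ 0.7301.
taxon1–taxon3: 11/30 sites differ → p ≈ 0.366667, d = −0.75 ln(1 − 0.488889) = 0.503376 ≈ 0.5034.
taxon2–taxon3: 10/30 sites differ → p ≈ 0.333333, d = −0.75 ln(1 − 0.444444) = 0.440839 ≈ 0.4408.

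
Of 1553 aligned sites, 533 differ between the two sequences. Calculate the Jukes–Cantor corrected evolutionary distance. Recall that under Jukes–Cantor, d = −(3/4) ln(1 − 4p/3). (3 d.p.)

0.459

p = 533/1553 ≈ 0.343207.
d = −(3/4) ln(1 − 4p/3) = −0.75 ln(1 − 0.457609) = −0.75 ln(0.542391)
  = −0.75 × (-0.611768) = 0.458826 substitutions/site.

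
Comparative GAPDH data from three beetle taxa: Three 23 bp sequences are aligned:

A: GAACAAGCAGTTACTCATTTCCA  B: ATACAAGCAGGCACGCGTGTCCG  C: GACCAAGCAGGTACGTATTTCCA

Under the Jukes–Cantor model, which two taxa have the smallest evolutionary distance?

A–B: 8/23 differ, p = 0.348, d = 0.467.
A–C: 4/23 differ, p = 0.174, d = 0.198.
B–C: 8/23 differ, p = 0.348, d = 0.467.
The smallest distance is between A and C.

A and C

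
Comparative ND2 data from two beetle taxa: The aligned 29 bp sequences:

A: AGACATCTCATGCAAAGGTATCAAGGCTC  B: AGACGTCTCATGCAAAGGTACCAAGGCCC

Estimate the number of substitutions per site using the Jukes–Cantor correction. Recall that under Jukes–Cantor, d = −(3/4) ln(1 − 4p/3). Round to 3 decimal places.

The sequences differ at 3 of 29 sites (5, 21, 28), so p = 3/29 ≈ 0.103448.
d = −(3/4) ln(1 − 4p/3) = −0.75 ln(1 − 0.137931) = −0.75 ln(0.862069)
  = −0.75 × (-0.148420) = 0.111315 substitutions/site.

0.111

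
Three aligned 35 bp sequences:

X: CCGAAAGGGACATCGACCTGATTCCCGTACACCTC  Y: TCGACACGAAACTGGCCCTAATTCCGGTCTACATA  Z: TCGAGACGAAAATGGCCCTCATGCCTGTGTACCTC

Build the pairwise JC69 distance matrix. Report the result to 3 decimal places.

d(X,Y) = 0.572, d(X,Z) = 0.458, d(Y,Z) = 0.273

X–Y: 14/35 sites differ → p = 0.4, d = −0.75 ln(1 − 0.533333) = 0.571605 ≈ 0.572.
X–Z: 12/35 sites differ → p ≈ 0.342857, d = −0.75 ln(1 − 0.457143) = 0.458182 ≈ 0.458.
Y–Z: 8/35 sites differ → p ≈ 0.228571, d = −0.75 ln(1 − 0.304761) = 0.272625 ≈ 0.273.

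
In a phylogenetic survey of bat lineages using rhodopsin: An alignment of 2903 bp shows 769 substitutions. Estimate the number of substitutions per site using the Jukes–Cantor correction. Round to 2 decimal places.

p = 769/2903 ≈ 0.264898.
d = −(3/4) ln(1 − 4p/3) = −0.75 ln(1 − 0.353197) = −0.75 ln(0.646803)
  = −0.75 × (-0.435714) = 0.326786 substitutions/site.

0.33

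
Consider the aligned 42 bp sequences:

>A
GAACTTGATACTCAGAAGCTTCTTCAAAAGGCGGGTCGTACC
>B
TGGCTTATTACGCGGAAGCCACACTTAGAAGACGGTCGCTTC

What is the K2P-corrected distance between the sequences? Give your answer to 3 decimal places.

Of 42 sites, 11 differences are transitions and 9 are transversions, so P = 11/42 ≈ 0.261905 and Q = 9/42 ≈ 0.214286.
Under the Kimura two-parameter model, d = −½ ln(1 − 2P − Q) − ¼ ln(1 − 2Q).
1 − 2P − Q = 0.261904, giving −½ ln(0.261904) = 0.669889.
1 − 2Q = 0.571428, giving −¼ ln(0.571428) = 0.139904.
d = 0.669889 + 0.139904 = 0.809793.

0.810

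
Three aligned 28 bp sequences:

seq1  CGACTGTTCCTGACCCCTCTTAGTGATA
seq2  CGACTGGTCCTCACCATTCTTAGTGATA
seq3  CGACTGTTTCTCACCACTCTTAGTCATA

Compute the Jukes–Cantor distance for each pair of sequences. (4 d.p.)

d(seq1,seq2) = 0.1585, d(seq1,seq3) = 0.1585, d(seq2,seq3) = 0.1585

seq1–seq2: 4/28 sites differ → p ≈ 0.142857, d = −0.75 ln(1 − 0.190476) = 0.158482 ≈ 0.1585.
seq1–seq3: 4/28 sites differ → p ≈ 0.142857, d = −0.75 ln(1 − 0.190476) = 0.158482 ≈ 0.1585.
seq2–seq3: 4/28 sites differ → p ≈ 0.142857, d = −0.75 ln(1 − 0.190476) = 0.158482 ≈ 0.1585.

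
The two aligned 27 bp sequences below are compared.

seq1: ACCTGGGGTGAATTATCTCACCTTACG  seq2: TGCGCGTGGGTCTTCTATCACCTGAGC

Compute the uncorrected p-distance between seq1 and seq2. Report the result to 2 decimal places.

0.48

The sequences differ at 13 of 27 positions.
p = 13/27 = 0.481481… ≈ 0.48 (to 2 d.p.).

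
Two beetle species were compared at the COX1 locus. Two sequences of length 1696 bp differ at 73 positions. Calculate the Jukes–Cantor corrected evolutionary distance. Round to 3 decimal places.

p = 73/1696 ≈ 0.043042.
d = −(3/4) ln(1 − 4p/3) = −0.75 ln(1 − 0.057389) = −0.75 ln(0.942611)
  = −0.75 × (-0.059102) = 0.044327 substitutions/site.

0.044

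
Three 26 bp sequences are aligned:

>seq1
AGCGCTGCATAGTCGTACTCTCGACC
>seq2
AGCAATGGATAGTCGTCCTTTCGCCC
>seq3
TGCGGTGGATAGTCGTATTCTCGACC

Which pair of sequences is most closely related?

seq1 and seq3

seq1–seq2: 6/26 differ, p = 0.231, d = 0.276.
seq1–seq3: 4/26 differ, p = 0.154, d = 0.172.
seq2–seq3: 7/26 differ, p = 0.269, d = 0.334.
The smallest distance is between seq1 and seq3.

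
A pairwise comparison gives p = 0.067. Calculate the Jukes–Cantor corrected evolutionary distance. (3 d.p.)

d = −(3/4) ln(1 − 4p/3) = −0.75 ln(1 − 0.089333) = −0.75 ln(0.910667)
  = −0.75 × (-0.093578) = 0.070184 substitutions/site.

0.070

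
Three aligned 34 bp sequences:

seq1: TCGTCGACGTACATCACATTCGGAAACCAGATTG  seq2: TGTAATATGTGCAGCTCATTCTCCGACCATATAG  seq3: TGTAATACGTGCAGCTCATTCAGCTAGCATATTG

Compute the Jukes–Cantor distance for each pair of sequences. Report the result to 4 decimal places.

seq1–seq2: 15/34 sites differ → p ≈ 0.441176, d = −0.75 ln(1 − 0.588235) = 0.665477 ≈ 0.6655.
seq1–seq3: 13/34 sites differ → p ≈ 0.382353, d = −0.75 ln(1 − 0.509804) = 0.534712 ≈ 0.5347.
seq2–seq3: 6/34 sites differ → p ≈ 0.176471, d = −0.75 ln(1 − 0.235295) = 0.201199 ≈ 0.2012.

d(seq1,seq2) = 0.6655, d(seq1,seq3) = 0.5347, d(seq2,seq3) = 0.2012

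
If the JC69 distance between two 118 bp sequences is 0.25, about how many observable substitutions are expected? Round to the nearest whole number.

25

Invert JC69: p = (3/4)(1 − e^(−4d/3)) = 0.75 × (1 − e^(-0.333333)) = 0.75 × (1 − 0.716532) = 0.212601.
Expected differing sites = pL ≈ 0.212601 × 118 = 25.086918 ≈ 25.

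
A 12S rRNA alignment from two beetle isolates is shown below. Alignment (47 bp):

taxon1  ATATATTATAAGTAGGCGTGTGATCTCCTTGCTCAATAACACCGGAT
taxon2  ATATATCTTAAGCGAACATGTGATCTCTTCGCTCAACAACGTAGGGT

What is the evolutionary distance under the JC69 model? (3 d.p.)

0.380

The sequences differ at 14 of 47 sites, so p = 14/47 ≈ 0.297872.
d = −(3/4) ln(1 − 4p/3) = −0.75 ln(1 − 0.397163) = −0.75 ln(0.602837)
  = −0.75 × (-0.506108) = 0.379581 substitutions/site.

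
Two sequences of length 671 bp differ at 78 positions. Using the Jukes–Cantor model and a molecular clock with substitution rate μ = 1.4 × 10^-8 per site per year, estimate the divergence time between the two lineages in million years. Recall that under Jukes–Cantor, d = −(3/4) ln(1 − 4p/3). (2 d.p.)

p = 78/671 ≈ 0.116244.
d = −(3/4) ln(1 − 4p/3) = −0.75 ln(1 − 0.154992) = −0.75 ln(0.845008)
  = −0.75 × (-0.168409) = 0.126307 substitutions/site.
Under a molecular clock d = 2μt, so t = d/(2μ) = 0.126307 / (2 × 1.4 × 10^-8) = 4.51 million years.

4.51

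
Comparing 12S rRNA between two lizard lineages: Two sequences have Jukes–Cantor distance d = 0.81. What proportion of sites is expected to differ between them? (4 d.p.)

0.4953

p = (3/4)(1 − e^(−4d/3)) = 0.75 × (1 − e^(-1.08)) = 0.75 × (1 − 0.339596) = 0.495303.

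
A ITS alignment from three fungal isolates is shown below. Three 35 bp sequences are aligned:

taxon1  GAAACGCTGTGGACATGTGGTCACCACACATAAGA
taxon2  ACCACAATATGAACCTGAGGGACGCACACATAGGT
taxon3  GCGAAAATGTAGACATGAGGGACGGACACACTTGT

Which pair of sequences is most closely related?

taxon2 and taxon3

taxon1–taxon2: 15/35 differ, p = 0.429, d = 0.635.
taxon1–taxon3: 16/35 differ, p = 0.457, d = 0.705.
taxon2–taxon3: 11/35 differ, p = 0.314, d = 0.407.
The smallest distance is between taxon2 and taxon3.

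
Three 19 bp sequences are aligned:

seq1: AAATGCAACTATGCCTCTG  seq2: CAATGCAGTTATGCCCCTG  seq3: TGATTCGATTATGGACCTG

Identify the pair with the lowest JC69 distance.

seq1–seq2: 4/19 differ, p = 0.211, d = 0.247.
seq1–seq3: 8/19 differ, p = 0.421, d = 0.618.
seq2–seq3: 7/19 differ, p = 0.368, d = 0.507.
The smallest distance is between seq1 and seq2.

seq1 and seq2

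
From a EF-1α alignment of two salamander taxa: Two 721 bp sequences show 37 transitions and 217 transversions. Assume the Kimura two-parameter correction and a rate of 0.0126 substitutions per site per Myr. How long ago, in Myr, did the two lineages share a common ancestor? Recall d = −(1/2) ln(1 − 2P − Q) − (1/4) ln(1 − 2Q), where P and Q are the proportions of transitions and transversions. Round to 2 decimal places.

19.39

P = 37/721 ≈ 0.051318 and Q = 217/721 ≈ 0.300971.
Under the Kimura two-parameter model, d = −½ ln(1 − 2P − Q) − ¼ ln(1 − 2Q).
1 − 2P − Q = 0.596393, giving −½ ln(0.596393) = 0.258428.
1 − 2Q = 0.398058, giving −¼ ln(0.398058) = 0.230289.
d = 0.258428 + 0.230289 = 0.488717.
Under a molecular clock d = 2μt, so t = d/(2μ) = 0.488717 / (2 × 0.0126) = 19.39 Myr.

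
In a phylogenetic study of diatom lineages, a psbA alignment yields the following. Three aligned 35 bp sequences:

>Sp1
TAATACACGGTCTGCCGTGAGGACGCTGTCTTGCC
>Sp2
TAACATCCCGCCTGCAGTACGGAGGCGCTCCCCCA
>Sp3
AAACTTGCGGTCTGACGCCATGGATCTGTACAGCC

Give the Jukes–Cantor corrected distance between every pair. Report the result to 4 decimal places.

d(Sp1,Sp2) = 0.6355, d(Sp1,Sp3) = 0.6355, d(Sp2,Sp3) = 1.0763

Sp1–Sp2: 15/35 sites differ → p ≈ 0.428571, d = −0.75 ln(1 − 0.571428) = 0.635472 ≈ 0.6355.
Sp1–Sp3: 15/35 sites differ → p ≈ 0.428571, d = −0.75 ln(1 − 0.571428) = 0.635472 ≈ 0.6355.
Sp2–Sp3: 20/35 sites differ → p ≈ 0.571429, d = −0.75 ln(1 − 0.761905) = 1.076314 ≈ 1.0763.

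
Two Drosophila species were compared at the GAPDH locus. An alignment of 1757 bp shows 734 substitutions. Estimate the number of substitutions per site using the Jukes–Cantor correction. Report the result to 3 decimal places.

0.611

p = 734/1757 ≈ 0.417758.
d = −(3/4) ln(1 − 4p/3) = −0.75 ln(1 − 0.557011) = −0.75 ln(0.442989)
  = −0.75 × (-0.814210) = 0.610658 substitutions/site.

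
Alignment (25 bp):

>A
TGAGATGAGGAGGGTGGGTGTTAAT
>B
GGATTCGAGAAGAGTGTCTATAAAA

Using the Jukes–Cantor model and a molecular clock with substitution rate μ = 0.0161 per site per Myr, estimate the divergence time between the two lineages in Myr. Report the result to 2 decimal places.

The sequences differ at 11 of 25 sites, so p = 11/25 = 0.44.
d = −(3/4) ln(1 − 4p/3) = −0.75 ln(1 − 0.586667) = −0.75 ln(0.413333)
  = −0.75 × (-0.883502) = 0.662627 substitutions/site.
Under a molecular clock d = 2μt, so t = d/(2μ) = 0.662627 / (2 × 0.0161) = 20.58 Myr.

20.58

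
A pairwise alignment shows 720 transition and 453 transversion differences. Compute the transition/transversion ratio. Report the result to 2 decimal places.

R = 720/453 = 1.589403… ≈ 1.59 (to 2 d.p.).

1.59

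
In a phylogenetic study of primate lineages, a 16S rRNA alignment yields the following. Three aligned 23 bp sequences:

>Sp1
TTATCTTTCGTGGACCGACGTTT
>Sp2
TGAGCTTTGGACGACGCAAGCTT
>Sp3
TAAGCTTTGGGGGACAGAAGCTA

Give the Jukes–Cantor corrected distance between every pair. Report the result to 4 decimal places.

Sp1–Sp2: 9/23 sites differ → p ≈ 0.391304, d = −0.75 ln(1 − 0.521739) = 0.553199 ≈ 0.5532.
Sp1–Sp3: 8/23 sites differ → p ≈ 0.347826, d = −0.75 ln(1 − 0.463768) = 0.467391 ≈ 0.4674.
Sp2–Sp3: 6/23 sites differ → p ≈ 0.26087, d = −0.75 ln(1 − 0.347827) = 0.320584 ≈ 0.3206.

d(Sp1,Sp2) = 0.5532, d(Sp1,Sp3) = 0.4674, d(Sp2,Sp3) = 0.3206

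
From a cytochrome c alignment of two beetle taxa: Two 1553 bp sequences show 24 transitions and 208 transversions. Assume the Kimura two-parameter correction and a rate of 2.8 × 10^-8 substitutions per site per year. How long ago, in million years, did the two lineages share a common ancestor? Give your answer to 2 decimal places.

P = 24/1553 ≈ 0.015454 and Q = 208/1553 ≈ 0.133934.
Under the Kimura two-parameter model, d = −½ ln(1 − 2P − Q) − ¼ ln(1 − 2Q).
1 − 2P − Q = 0.835158, giving −½ ln(0.835158) = 0.090067.
1 − 2Q = 0.732132, giving −¼ ln(0.732132) = 0.077949.
d = 0.090067 + 0.077949 = 0.168016.
Under a molecular clock d = 2μt, so t = d/(2μ) = 0.168016 / (2 × 2.8 × 10^-8) = 3.00 million years.

3.00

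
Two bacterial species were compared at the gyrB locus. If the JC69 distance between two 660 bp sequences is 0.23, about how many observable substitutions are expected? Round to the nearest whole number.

Invert JC69: p = (3/4)(1 − e^(−4d/3)) = 0.75 × (1 − e^(-0.306667)) = 0.75 × (1 − 0.735896) = 0.198078.
Expected differing sites = pL ≈ 0.198078 × 660 = 130.73148 ≈ 131.

131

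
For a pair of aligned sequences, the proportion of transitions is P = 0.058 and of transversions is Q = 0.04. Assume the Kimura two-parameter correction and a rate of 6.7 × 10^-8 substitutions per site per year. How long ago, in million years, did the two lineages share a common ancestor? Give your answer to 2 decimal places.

Under the Kimura two-parameter model, d = −½ ln(1 − 2P − Q) − ¼ ln(1 − 2Q).
1 − 2P − Q = 0.844, giving −½ ln(0.844) = 0.084801.
1 − 2Q = 0.92, giving −¼ ln(0.92) = 0.020845.
d = 0.084801 + 0.020845 = 0.105646.
Under a molecular clock d = 2μt, so t = d/(2μ) = 0.105646 / (2 × 6.7 × 10^-8) = 0.79 million years.

0.79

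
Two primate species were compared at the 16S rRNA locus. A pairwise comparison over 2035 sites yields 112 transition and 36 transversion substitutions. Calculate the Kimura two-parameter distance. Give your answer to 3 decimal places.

0.077

P = 112/2035 ≈ 0.055037 and Q = 36/2035 ≈ 0.01769.
Under the Kimura two-parameter model, d = −½ ln(1 − 2P − Q) − ¼ ln(1 − 2Q).
1 − 2P − Q = 0.872236, giving −½ ln(0.872236) = 0.068348.
1 − 2Q = 0.96462, giving −¼ ln(0.96462) = 0.009005.
d = 0.068348 + 0.009005 = 0.077353.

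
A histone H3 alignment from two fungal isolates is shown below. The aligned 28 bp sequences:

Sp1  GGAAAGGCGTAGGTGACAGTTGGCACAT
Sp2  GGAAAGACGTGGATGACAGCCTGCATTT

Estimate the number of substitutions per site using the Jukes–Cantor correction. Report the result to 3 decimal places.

0.360

The sequences differ at 8 of 28 sites (7, 11, 13, 20, 21, 22, 26, 27), so p = 8/28 ≈ 0.285714.
d = −(3/4) ln(1 − 4p/3) = −0.75 ln(1 − 0.380952) = −0.75 ln(0.619048)
  = −0.75 × (-0.479572) = 0.359679 substitutions/site.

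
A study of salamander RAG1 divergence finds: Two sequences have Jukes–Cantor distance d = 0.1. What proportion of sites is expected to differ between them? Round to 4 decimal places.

p = (3/4)(1 − e^(−4d/3)) = 0.75 × (1 − e^(-0.133333)) = 0.75 × (1 − 0.875174) = 0.093620.

0.0936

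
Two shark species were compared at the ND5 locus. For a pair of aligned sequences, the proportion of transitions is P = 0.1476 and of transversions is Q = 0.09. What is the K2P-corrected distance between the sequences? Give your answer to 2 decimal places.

Under the Kimura two-parameter model, d = −½ ln(1 − 2P − Q) − ¼ ln(1 − 2Q).
1 − 2P − Q = 0.6148, giving −½ ln(0.6148) = 0.243229.
1 − 2Q = 0.82, giving −¼ ln(0.82) = 0.049613.
d = 0.243229 + 0.049613 = 0.292842.

0.29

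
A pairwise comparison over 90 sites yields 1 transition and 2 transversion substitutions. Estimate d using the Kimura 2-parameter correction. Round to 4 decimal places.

0.0341

P = 1/90 ≈ 0.011111 and Q = 2/90 ≈ 0.022222.
Under the Kimura two-parameter model, d = −½ ln(1 − 2P − Q) − ¼ ln(1 − 2Q).
1 − 2P − Q = 0.955556, giving −½ ln(0.955556) = 0.022731.
1 − 2Q = 0.955556, giving −¼ ln(0.955556) = 0.011365.
d = 0.022731 + 0.011365 = 0.034096.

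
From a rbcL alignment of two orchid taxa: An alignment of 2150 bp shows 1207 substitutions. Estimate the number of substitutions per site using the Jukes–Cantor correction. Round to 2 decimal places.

p = 1207/2150 ≈ 0.561395.
d = −(3/4) ln(1 − 4p/3) = −0.75 ln(1 − 0.748527) = −0.75 ln(0.251473)
  = −0.75 × (-1.380420) = 1.035315 substitutions/site.

1.04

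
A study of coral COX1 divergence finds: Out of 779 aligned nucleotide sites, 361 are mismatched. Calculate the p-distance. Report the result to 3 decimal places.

0.463

p = 361/779 = 0.463414… ≈ 0.463 (to 3 d.p.).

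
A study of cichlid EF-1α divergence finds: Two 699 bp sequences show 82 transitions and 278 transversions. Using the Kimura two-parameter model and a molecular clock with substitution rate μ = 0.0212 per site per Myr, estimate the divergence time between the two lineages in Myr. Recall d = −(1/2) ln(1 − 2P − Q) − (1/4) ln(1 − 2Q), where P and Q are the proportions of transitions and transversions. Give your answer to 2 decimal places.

21.16

P = 82/699 ≈ 0.11731 and Q = 278/699 ≈ 0.397711.
Under the Kimura two-parameter model, d = −½ ln(1 − 2P − Q) − ¼ ln(1 − 2Q).
1 − 2P − Q = 0.367669, giving −½ ln(0.367669) = 0.500286.
1 − 2Q = 0.204578, giving −¼ ln(0.204578) = 0.396701.
d = 0.500286 + 0.396701 = 0.896987.
Under a molecular clock d = 2μt, so t = d/(2μ) = 0.896987 / (2 × 0.0212) = 21.16 Myr.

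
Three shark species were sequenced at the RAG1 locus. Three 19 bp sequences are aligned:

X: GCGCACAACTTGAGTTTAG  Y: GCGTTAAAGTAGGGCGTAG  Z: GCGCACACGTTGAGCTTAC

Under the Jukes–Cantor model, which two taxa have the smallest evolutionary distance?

X–Y: 8/19 differ, p = 0.421, d = 0.618.
X–Z: 4/19 differ, p = 0.211, d = 0.247.
Y–Z: 8/19 differ, p = 0.421, d = 0.618.
The smallest distance is between X and Z.

X and Z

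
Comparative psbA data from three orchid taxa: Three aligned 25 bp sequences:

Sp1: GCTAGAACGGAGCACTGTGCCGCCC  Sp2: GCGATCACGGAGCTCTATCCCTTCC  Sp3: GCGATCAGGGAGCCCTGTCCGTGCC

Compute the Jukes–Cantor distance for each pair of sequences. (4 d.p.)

Sp1–Sp2: 8/25 sites differ → p = 0.32, d = −0.75 ln(1 − 0.426667) = 0.417216 ≈ 0.4172.
Sp1–Sp3: 9/25 sites differ → p = 0.36, d = −0.75 ln(1 − 0.48) = 0.490445 ≈ 0.4904.
Sp2–Sp3: 5/25 sites differ → p = 0.2, d = −0.75 ln(1 − 0.266667) = 0.232617 ≈ 0.2326.

d(Sp1,Sp2) = 0.4172, d(Sp1,Sp3) = 0.4904, d(Sp2,Sp3) = 0.2326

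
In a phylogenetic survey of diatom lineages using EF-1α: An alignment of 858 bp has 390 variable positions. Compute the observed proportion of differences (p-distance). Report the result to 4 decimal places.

p = 390/858 = 0.454545… ≈ 0.4545 (to 4 d.p.).

0.4545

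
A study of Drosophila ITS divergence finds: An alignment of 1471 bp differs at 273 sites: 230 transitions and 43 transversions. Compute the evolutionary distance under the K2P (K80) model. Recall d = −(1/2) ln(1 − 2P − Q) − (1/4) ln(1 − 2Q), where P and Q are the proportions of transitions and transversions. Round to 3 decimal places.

P = 230/1471 ≈ 0.156356 and Q = 43/1471 ≈ 0.029232.
Under the Kimura two-parameter model, d = −½ ln(1 − 2P − Q) − ¼ ln(1 − 2Q).
1 − 2P − Q = 0.658056, giving −½ ln(0.658056) = 0.209233.
1 − 2Q = 0.941536, giving −¼ ln(0.941536) = 0.015061.
d = 0.209233 + 0.015061 = 0.224294.

0.224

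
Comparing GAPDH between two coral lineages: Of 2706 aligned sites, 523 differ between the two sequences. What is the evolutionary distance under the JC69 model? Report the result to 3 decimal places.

p = 523/2706 ≈ 0.193274.
d = −(3/4) ln(1 − 4p/3) = −0.75 ln(1 − 0.257699) = −0.75 ln(0.742301)
  = −0.75 × (-0.298000) = 0.223500 substitutions/site.

0.224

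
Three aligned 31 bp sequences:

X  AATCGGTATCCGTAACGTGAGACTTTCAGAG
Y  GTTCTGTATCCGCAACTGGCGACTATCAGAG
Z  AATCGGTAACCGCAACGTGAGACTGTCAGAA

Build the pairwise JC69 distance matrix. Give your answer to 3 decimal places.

X–Y: 8/31 sites differ → p ≈ 0.258065, d = −0.75 ln(1 − 0.344087) = 0.316295 ≈ 0.316.
X–Z: 4/31 sites differ → p ≈ 0.129032, d = −0.75 ln(1 − 0.172043) = 0.141596 ≈ 0.142.
Y–Z: 9/31 sites differ → p ≈ 0.290323, d = −0.75 ln(1 − 0.387097) = 0.367161 ≈ 0.367.

d(X,Y) = 0.316, d(X,Z) = 0.142, d(Y,Z) = 0.367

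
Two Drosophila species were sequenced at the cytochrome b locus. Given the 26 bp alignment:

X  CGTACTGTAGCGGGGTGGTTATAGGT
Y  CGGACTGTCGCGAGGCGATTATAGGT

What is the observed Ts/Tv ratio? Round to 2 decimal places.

Transitions are A↔G and C↔T; transversions are all other mismatches.
Transitions: 3. Transversions: 2.
R = 3/2 = 1.50.

1.50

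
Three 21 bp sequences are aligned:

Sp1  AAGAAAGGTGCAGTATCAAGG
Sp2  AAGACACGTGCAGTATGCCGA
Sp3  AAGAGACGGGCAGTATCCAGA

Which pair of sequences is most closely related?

Sp1–Sp2: 6/21 differ, p = 0.286, d = 0.360.
Sp1–Sp3: 5/21 differ, p = 0.238, d = 0.286.
Sp2–Sp3: 4/21 differ, p = 0.190, d = 0.220.
The smallest distance is between Sp2 and Sp3.

Sp2 and Sp3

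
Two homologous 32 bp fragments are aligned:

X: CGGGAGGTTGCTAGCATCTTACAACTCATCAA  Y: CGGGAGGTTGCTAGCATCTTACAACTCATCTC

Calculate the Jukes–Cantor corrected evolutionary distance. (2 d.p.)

0.07

The sequences differ at 2 of 32 sites (31, 32), so p = 2/32 = 0.0625.
d = −(3/4) ln(1 − 4p/3) = −0.75 ln(1 − 0.083333) = −0.75 ln(0.916667)
  = −0.75 × (-0.087011) = 0.065258 substitutions/site.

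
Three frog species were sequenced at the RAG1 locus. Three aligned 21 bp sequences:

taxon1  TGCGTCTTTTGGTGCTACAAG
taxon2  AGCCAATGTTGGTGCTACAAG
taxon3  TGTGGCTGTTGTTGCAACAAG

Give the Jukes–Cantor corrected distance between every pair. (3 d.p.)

d(taxon1,taxon2) = 0.286, d(taxon1,taxon3) = 0.286, d(taxon2,taxon3) = 0.441

taxon1–taxon2: 5/21 sites differ → p ≈ 0.238095, d = −0.75 ln(1 − 0.31746) = 0.286451 ≈ 0.286.
taxon1–taxon3: 5/21 sites differ → p ≈ 0.238095, d = −0.75 ln(1 − 0.31746) = 0.286451 ≈ 0.286.
taxon2–taxon3: 7/21 sites differ → p ≈ 0.333333, d = −0.75 ln(1 − 0.444444) = 0.440839 ≈ 0.441.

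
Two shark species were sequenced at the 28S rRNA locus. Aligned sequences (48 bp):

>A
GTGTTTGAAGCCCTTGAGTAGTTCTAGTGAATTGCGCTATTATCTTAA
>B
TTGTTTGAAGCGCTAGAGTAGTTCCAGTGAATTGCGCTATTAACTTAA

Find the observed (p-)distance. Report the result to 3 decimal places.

The sequences differ at 5 of 48 positions (sites 1, 12, 15, 25, 43).
p = 5/48 = 0.104166… ≈ 0.104 (to 3 d.p.).

0.104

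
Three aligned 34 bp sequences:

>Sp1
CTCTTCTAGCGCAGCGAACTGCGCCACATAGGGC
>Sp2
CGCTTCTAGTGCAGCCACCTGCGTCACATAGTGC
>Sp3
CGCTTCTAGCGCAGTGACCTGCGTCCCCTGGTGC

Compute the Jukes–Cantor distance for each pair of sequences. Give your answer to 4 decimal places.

Sp1–Sp2: 6/34 sites differ → p ≈ 0.176471, d = −0.75 ln(1 − 0.235295) = 0.201199 ≈ 0.2012.
Sp1–Sp3: 8/34 sites differ → p ≈ 0.235294, d = −0.75 ln(1 − 0.313725) = 0.282358 ≈ 0.2824.
Sp2–Sp3: 6/34 sites differ → p ≈ 0.176471, d = −0.75 ln(1 − 0.235295) = 0.201199 ≈ 0.2012.

d(Sp1,Sp2) = 0.2012, d(Sp1,Sp3) = 0.2824, d(Sp2,Sp3) = 0.2012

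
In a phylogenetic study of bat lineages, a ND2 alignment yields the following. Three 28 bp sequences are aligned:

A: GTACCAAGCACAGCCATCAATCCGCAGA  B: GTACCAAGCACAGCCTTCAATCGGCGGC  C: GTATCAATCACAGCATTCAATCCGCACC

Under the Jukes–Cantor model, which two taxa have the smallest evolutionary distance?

A and B

A–B: 4/28 differ, p = 0.143, d = 0.158.
A–C: 6/28 differ, p = 0.214, d = 0.252.
B–C: 6/28 differ, p = 0.214, d = 0.252.
The smallest distance is between A and B.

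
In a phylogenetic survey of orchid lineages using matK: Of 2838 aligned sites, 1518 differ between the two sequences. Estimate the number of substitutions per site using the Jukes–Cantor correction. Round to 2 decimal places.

p = 1518/2838 ≈ 0.534884.
d = −(3/4) ln(1 − 4p/3) = −0.75 ln(1 − 0.713179) = −0.75 ln(0.286821)
  = −0.75 × (-1.248897) = 0.936673 substitutions/site.

0.94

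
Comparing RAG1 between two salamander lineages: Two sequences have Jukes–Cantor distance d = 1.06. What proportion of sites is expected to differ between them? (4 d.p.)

p = (3/4)(1 − e^(−4d/3)) = 0.75 × (1 − e^(-1.413333)) = 0.75 × (1 − 0.243331) = 0.567502.

0.5675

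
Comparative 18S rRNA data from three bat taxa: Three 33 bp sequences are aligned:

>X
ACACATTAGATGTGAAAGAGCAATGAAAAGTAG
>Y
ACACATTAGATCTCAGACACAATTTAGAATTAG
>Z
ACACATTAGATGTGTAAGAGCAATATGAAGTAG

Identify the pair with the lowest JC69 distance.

X–Y: 10/33 differ, p = 0.303, d = 0.388.
X–Z: 4/33 differ, p = 0.121, d = 0.132.
Y–Z: 11/33 differ, p = 0.333, d = 0.441.
The smallest distance is between X and Z.

X and Z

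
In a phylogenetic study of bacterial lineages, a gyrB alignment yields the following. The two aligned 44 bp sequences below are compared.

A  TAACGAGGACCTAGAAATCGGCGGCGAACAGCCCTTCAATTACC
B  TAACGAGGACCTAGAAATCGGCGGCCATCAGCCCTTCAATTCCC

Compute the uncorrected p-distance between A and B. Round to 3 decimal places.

0.068

The sequences differ at 3 of 44 positions (sites 26, 28, 42).
p = 3/44 = 0.068181… ≈ 0.068 (to 3 d.p.).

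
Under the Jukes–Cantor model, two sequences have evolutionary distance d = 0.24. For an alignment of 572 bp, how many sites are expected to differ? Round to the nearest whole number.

Invert JC69: p = (3/4)(1 − e^(−4d/3)) = 0.75 × (1 − e^(-0.32)) = 0.75 × (1 − 0.726149) = 0.205388.
Expected differing sites = pL ≈ 0.205388 × 572 = 117.481936 ≈ 117.

117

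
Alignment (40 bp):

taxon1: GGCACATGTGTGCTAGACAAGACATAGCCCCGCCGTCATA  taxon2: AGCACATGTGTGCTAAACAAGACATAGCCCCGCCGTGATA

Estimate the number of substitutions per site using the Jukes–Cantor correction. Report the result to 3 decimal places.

The sequences differ at 3 of 40 sites (1, 16, 37), so p = 3/40 = 0.075.
d = −(3/4) ln(1 − 4p/3) = −0.75 ln(1 − 0.1) = −0.75 ln(0.9)
  = −0.75 × (-0.105361) = 0.079021 substitutions/site.

0.079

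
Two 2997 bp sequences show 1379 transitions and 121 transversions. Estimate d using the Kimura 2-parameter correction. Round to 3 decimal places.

1.638

P = 1379/2997 ≈ 0.460127 and Q = 121/2997 ≈ 0.040374.
Under the Kimura two-parameter model, d = −½ ln(1 − 2P − Q) − ¼ ln(1 − 2Q).
1 − 2P − Q = 0.039372, giving −½ ln(0.039372) = 1.617350.
1 − 2Q = 0.919252, giving −¼ ln(0.919252) = 0.021049.
d = 1.617350 + 0.021049 = 1.638399.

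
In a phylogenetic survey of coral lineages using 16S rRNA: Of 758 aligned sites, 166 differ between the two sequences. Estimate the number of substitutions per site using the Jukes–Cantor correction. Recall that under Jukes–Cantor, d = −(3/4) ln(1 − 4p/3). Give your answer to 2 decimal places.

0.26

p = 166/758 ≈ 0.218997.
d = −(3/4) ln(1 − 4p/3) = −0.75 ln(1 − 0.291996) = −0.75 ln(0.708004)
  = −0.75 × (-0.345306) = 0.258980 substitutions/site.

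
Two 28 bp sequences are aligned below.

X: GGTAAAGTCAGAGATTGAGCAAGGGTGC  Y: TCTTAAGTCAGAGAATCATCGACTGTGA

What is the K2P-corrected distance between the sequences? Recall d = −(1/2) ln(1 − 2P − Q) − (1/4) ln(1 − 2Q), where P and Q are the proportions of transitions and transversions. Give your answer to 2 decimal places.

Of 28 sites, 1 differences are transitions and 9 are transversions, so P = 1/28 ≈ 0.035714 and Q = 9/28 ≈ 0.321429.
Under the Kimura two-parameter model, d = −½ ln(1 − 2P − Q) − ¼ ln(1 − 2Q).
1 − 2P − Q = 0.607143, giving −½ ln(0.607143) = 0.249495.
1 − 2Q = 0.357142, giving −¼ ln(0.357142) = 0.257405.
d = 0.249495 + 0.257405 = 0.506900.

0.51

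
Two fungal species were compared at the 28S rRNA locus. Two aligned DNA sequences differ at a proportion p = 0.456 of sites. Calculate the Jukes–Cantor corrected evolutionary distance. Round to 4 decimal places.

0.7024

d = −(3/4) ln(1 − 4p/3) = −0.75 ln(1 − 0.608) = −0.75 ln(0.392)
  = −0.75 × (-0.936493) = 0.702370 substitutions/site.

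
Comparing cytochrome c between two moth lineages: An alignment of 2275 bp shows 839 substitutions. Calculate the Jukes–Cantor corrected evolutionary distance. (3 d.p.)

p = 839/2275 ≈ 0.368791.
d = −(3/4) ln(1 − 4p/3) = −0.75 ln(1 − 0.491721) = −0.75 ln(0.508279)
  = −0.75 × (-0.676725) = 0.507544 substitutions/site.

0.508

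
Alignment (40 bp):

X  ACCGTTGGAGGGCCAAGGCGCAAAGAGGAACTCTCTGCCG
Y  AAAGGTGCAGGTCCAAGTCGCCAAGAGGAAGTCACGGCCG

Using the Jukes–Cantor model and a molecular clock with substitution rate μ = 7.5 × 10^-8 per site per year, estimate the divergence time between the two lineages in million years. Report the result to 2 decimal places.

2.03

The sequences differ at 10 of 40 sites (2, 3, 5, 8, 12, 18, 22, 31, 34, 36), so p = 10/40 = 0.25.
d = −(3/4) ln(1 − 4p/3) = −0.75 ln(1 − 0.333333) = −0.75 ln(0.666667)
  = −0.75 × (-0.405465) = 0.304099 substitutions/site.
Under a molecular clock d = 2μt, so t = d/(2μ) = 0.304099 / (2 × 7.5 × 10^-8) = 2.03 million years.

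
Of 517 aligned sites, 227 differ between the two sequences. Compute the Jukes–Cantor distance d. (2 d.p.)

p = 227/517 ≈ 0.439072.
d = −(3/4) ln(1 − 4p/3) = −0.75 ln(1 − 0.585429) = −0.75 ln(0.414571)
  = −0.75 × (-0.880511) = 0.660383 substitutions/site.

0.66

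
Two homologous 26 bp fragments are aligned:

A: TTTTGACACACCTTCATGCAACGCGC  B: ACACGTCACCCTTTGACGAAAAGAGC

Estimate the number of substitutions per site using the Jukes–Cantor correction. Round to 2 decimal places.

0.72

The sequences differ at 12 of 26 sites, so p = 12/26 ≈ 0.461538.
d = −(3/4) ln(1 − 4p/3) = −0.75 ln(1 − 0.615384) = −0.75 ln(0.384616)
  = −0.75 × (-0.955510) = 0.716633 substitutions/site.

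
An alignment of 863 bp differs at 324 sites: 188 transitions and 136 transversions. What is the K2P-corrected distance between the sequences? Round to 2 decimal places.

P = 188/863 ≈ 0.217845 and Q = 136/863 ≈ 0.15759.
Under the Kimura two-parameter model, d = −½ ln(1 − 2P − Q) − ¼ ln(1 − 2Q).
1 − 2P − Q = 0.40672, giving −½ ln(0.40672) = 0.449815.
1 − 2Q = 0.68482, giving −¼ ln(0.68482) = 0.094650.
d = 0.449815 + 0.094650 = 0.544465.

0.54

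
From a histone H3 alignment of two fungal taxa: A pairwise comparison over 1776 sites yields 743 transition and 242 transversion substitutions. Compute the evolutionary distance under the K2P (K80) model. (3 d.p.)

1.885

P = 743/1776 ≈ 0.418356 and Q = 242/1776 ≈ 0.136261.
Under the Kimura two-parameter model, d = −½ ln(1 − 2P − Q) − ¼ ln(1 − 2Q).
1 − 2P − Q = 0.027027, giving −½ ln(0.027027) = 1.805459.
1 − 2Q = 0.727478, giving −¼ ln(0.727478) = 0.079543.
d = 1.805459 + 0.079543 = 1.885002.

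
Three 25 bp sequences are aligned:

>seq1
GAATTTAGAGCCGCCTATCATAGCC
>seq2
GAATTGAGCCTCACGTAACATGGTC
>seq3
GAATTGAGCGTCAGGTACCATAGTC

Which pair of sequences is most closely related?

seq2 and seq3

seq1–seq2: 9/25 differ, p = 0.360, d = 0.490.
seq1–seq3: 8/25 differ, p = 0.320, d = 0.417.
seq2–seq3: 4/25 differ, p = 0.160, d = 0.180.
The smallest distance is between seq2 and seq3.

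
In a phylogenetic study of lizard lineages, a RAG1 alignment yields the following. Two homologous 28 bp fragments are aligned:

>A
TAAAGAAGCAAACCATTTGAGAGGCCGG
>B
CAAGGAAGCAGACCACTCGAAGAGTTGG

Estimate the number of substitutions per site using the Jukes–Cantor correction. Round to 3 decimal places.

0.485

The sequences differ at 10 of 28 sites (1, 4, 11, 16, 18, 21, 22, 23, 25, 26), so p = 10/28 ≈ 0.357143.
d = −(3/4) ln(1 − 4p/3) = −0.75 ln(1 − 0.476191) = −0.75 ln(0.523809)
  = −0.75 × (-0.646628) = 0.484971 substitutions/site.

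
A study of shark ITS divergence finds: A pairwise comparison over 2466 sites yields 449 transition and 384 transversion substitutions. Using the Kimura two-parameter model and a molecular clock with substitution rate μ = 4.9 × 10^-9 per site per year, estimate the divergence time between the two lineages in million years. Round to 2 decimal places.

P = 449/2466 ≈ 0.182076 and Q = 384/2466 ≈ 0.155718.
Under the Kimura two-parameter model, d = −½ ln(1 − 2P − Q) − ¼ ln(1 − 2Q).
1 − 2P − Q = 0.48013, giving −½ ln(0.48013) = 0.366849.
1 − 2Q = 0.688564, giving −¼ ln(0.688564) = 0.093287.
d = 0.366849 + 0.093287 = 0.460136.
Under a molecular clock d = 2μt, so t = d/(2μ) = 0.460136 / (2 × 4.9 × 10^-9) = 46.95 million years.

46.95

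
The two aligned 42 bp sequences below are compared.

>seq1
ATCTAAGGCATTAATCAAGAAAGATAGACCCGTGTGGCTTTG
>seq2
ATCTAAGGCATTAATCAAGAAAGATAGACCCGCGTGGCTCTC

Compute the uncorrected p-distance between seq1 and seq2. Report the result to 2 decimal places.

The sequences differ at 3 of 42 positions (sites 33, 40, 42).
p = 3/42 = 0.071428… ≈ 0.07 (to 2 d.p.).

0.07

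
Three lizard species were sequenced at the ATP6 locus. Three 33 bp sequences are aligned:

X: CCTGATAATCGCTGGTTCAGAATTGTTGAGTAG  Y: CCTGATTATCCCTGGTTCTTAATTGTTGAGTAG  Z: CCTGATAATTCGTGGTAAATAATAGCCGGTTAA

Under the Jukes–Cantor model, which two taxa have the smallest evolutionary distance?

X–Y: 4/33 differ, p = 0.121, d = 0.132.
X–Z: 12/33 differ, p = 0.364, d = 0.497.
Y–Z: 12/33 differ, p = 0.364, d = 0.497.
The smallest distance is between X and Y.

X and Y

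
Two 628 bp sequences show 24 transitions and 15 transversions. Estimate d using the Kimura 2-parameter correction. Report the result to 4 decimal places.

P = 24/628 ≈ 0.038217 and Q = 15/628 ≈ 0.023885.
Under the Kimura two-parameter model, d = −½ ln(1 − 2P − Q) − ¼ ln(1 − 2Q).
1 − 2P − Q = 0.899681, giving −½ ln(0.899681) = 0.052858.
1 − 2Q = 0.95223, giving −¼ ln(0.95223) = 0.012237.
d = 0.052858 + 0.012237 = 0.065095.

0.0651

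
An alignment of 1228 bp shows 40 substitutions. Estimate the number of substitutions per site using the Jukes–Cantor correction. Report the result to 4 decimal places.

0.0333

p = 40/1228 ≈ 0.032573.
d = −(3/4) ln(1 − 4p/3) = −0.75 ln(1 − 0.043431) = −0.75 ln(0.956569)
  = −0.75 × (-0.044402) = 0.033302 substitutions/site.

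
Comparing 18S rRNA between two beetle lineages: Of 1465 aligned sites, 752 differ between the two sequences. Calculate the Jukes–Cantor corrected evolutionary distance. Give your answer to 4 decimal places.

p = 752/1465 ≈ 0.513311.
d = −(3/4) ln(1 − 4p/3) = −0.75 ln(1 − 0.684415) = −0.75 ln(0.315585)
  = −0.75 × (-1.153327) = 0.864995 substitutions/site.

0.8650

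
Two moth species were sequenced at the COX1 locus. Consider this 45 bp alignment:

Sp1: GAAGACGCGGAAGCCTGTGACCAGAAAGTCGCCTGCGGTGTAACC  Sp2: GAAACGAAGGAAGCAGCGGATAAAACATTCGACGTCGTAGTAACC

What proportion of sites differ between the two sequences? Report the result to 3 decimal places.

0.422

The sequences differ at 19 of 45 positions.
p = 19/45 = 0.422222… ≈ 0.422 (to 3 d.p.).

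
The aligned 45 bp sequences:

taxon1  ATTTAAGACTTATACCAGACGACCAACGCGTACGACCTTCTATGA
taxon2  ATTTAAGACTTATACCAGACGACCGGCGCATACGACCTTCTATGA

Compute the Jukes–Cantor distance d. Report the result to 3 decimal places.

The sequences differ at 3 of 45 sites (25, 26, 30), so p = 3/45 ≈ 0.066667.
d = −(3/4) ln(1 − 4p/3) = −0.75 ln(1 − 0.088889) = −0.75 ln(0.911111)
  = −0.75 × (-0.093091) = 0.069818 substitutions/site.

0.070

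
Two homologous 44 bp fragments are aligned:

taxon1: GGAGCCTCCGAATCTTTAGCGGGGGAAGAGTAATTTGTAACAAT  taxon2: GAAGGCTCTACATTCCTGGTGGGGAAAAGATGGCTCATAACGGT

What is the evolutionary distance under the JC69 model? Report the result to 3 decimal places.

0.759

The sequences differ at 21 of 44 sites, so p = 21/44 ≈ 0.477273.
d = −(3/4) ln(1 − 4p/3) = −0.75 ln(1 − 0.636364) = −0.75 ln(0.363636)
  = −0.75 × (-1.011602) = 0.758702 substitutions/site.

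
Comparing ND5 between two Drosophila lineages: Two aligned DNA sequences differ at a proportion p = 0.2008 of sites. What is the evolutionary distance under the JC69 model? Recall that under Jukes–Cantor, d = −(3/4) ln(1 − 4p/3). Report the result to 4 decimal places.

0.2337

d = −(3/4) ln(1 − 4p/3) = −0.75 ln(1 − 0.267733) = −0.75 ln(0.732267)
  = −0.75 × (-0.311610) = 0.233708 substitutions/site.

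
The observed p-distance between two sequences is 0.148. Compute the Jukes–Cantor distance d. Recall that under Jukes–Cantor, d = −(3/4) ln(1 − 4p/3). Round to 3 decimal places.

d = −(3/4) ln(1 − 4p/3) = −0.75 ln(1 − 0.197333) = −0.75 ln(0.802667)
  = −0.75 × (-0.219815) = 0.164861 substitutions/site.

0.165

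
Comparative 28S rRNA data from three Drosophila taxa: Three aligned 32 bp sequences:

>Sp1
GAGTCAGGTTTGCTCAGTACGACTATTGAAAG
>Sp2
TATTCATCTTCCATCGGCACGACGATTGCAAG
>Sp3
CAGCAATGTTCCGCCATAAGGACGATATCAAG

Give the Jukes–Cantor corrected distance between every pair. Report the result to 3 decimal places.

d(Sp1,Sp2) = 0.460, d(Sp1,Sp3) = 0.736, d(Sp2,Sp3) = 0.585

Sp1–Sp2: 11/32 sites differ → p = 0.34375, d = −0.75 ln(1 − 0.458333) = 0.459828 ≈ 0.460.
Sp1–Sp3: 15/32 sites differ → p = 0.46875, d = −0.75 ln(1 − 0.625) = 0.735622 ≈ 0.736.
Sp2–Sp3: 13/32 sites differ → p = 0.40625, d = −0.75 ln(1 − 0.541667) = 0.585119 ≈ 0.585.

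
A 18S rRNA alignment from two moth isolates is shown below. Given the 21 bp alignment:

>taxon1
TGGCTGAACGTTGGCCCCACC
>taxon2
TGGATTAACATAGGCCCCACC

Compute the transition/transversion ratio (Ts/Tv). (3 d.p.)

Transitions are A↔G and C↔T; transversions are all other mismatches.
Transitions: 1. Transversions: 3.
R = 1/3 = 0.333333… ≈ 0.333 (to 3 d.p.).

0.333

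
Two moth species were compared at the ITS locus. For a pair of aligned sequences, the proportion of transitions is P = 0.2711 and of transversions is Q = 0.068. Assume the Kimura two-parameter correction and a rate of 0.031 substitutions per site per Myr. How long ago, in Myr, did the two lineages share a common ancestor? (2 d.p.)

Under the Kimura two-parameter model, d = −½ ln(1 − 2P − Q) − ¼ ln(1 − 2Q).
1 − 2P − Q = 0.3898, giving −½ ln(0.3898) = 0.471061.
1 − 2Q = 0.864, giving −¼ ln(0.864) = 0.036546.
d = 0.471061 + 0.036546 = 0.507607.
Under a molecular clock d = 2μt, so t = d/(2μ) = 0.507607 / (2 × 0.031) = 8.19 Myr.

8.19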